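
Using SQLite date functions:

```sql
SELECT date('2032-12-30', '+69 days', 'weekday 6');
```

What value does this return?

Applying '+69 days' to 2032-12-30: counting 69 days forward gives 2033-03-09.
`weekday 6` advances to the next Saturday; 2033-03-09 is a Wednesday, so it moves forward to 2033-03-12.

2033-03-12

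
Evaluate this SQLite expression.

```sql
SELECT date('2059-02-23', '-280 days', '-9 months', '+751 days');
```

Applying '-280 days' to 2059-02-23: counting 280 days back gives 2058-05-19.
Adding -9 months to 2058-05-19 gives 2057-08-19.
Applying '+751 days' to 2057-08-19: counting 751 days forward gives 2059-09-09.

2059-09-09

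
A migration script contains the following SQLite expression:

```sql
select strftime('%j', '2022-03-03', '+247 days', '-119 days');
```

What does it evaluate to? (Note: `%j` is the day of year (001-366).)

First apply '+247 days', '-119 days': 2022-03-03 → 2022-07-09.
Day-of-year for 2022-07-09: days since 2022-01-01 inclusive = 190, zero-padded to 190.

190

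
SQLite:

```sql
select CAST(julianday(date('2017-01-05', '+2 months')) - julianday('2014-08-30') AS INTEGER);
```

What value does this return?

918

Adding +2 months to 2017-01-05 gives 2017-03-05.
1 day remains in August 2014 after the 30th (31 − 30).
Full months from September 2014 through February 2017 contribute their day counts.
Then 5 days into March 2017.
Total: 1 + 30 + 31 + 30 + 31 + 31 + 28 + 31 + 30 + 31 + 30 + 31 + 31 + 30 + 31 + 30 + 31 + 31 + 29 + 31 + 30 + 31 + 30 + 31 + 31 + 30 + 31 + 30 + 31 + 31 + 28 + 5 = 918.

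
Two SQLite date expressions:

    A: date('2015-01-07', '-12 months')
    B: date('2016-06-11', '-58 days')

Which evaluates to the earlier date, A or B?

A

A = 2014-01-07.
B = 2016-04-14.
A is earlier.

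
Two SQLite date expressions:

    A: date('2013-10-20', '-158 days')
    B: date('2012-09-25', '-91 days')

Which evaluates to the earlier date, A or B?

B

A = 2013-05-15.
B = 2012-06-26.
B is earlier.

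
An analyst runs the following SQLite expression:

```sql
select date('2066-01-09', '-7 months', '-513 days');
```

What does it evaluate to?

Adding -7 months to 2066-01-09 gives 2065-06-09.
Applying '-513 days' to 2065-06-09: counting 513 days back gives 2064-01-13.

2064-01-13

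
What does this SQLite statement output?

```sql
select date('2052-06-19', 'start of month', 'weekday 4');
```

`start of month` rewinds 2052-06-19 to 2052-06-01.
`weekday 4` advances to the next Thursday; 2052-06-01 is a Saturday, so it moves forward to 2052-06-06.

2052-06-06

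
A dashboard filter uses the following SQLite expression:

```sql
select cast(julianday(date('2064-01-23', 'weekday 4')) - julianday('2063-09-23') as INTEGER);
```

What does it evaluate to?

123

`weekday 4` advances to the next Thursday; 2064-01-23 is a Wednesday, so it moves forward to 2064-01-24.
7 days remain in September 2063 after the 23rd (30 − 23).
October 2063: 31 days.
November 2063: 30 days.
December 2063: 31 days.
Then 24 days into January 2064.
Total: 7 + 31 + 30 + 31 + 24 = 123.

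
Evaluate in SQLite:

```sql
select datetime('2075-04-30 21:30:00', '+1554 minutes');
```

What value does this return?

2075-05-01 23:24:00

1554 minutes = 25h 54m; +1554 minutes from 2075-04-30 21:30:00 is 2075-05-01 23:24:00 (crosses midnight).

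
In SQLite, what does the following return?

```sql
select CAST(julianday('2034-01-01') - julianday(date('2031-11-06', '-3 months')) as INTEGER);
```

Adding -3 months to 2031-11-06 gives 2031-08-06.
25 days remain in August 2031 after the 6th (31 − 6).
Full months from September 2031 through December 2033 contribute their day counts.
Then 1 day into January 2034.
Total: 25 + 30 + 31 + 30 + 31 + 31 + 29 + 31 + 30 + 31 + 30 + 31 + 31 + 30 + 31 + 30 + 31 + 31 + 28 + 31 + 30 + 31 + 30 + 31 + 31 + 30 + 31 + 30 + 31 + 1 = 879.

879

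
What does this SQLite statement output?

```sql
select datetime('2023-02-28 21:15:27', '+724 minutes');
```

724 minutes = 12h 4m; +724 minutes from 2023-02-28 21:15:27 is 2023-03-01 09:19:27 (crosses midnight).

2023-03-01 09:19:27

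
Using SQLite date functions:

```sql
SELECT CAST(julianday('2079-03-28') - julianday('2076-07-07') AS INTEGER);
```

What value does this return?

24 days remain in July 2076 after the 7th (31 − 7).
Full months from August 2076 through February 2079 contribute their day counts.
Then 28 days into March 2079.
Total: 24 + 31 + 30 + 31 + 30 + 31 + 31 + 28 + 31 + 30 + 31 + 30 + 31 + 31 + 30 + 31 + 30 + 31 + 31 + 28 + 31 + 30 + 31 + 30 + 31 + 31 + 30 + 31 + 30 + 31 + 31 + 28 + 28 = 994.

994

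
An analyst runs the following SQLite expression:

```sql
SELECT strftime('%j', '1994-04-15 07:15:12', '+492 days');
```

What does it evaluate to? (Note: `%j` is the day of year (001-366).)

First apply '+492 days': 1994-04-15 07:15:12 → 1995-08-20 07:15:12.
Day-of-year for 1995-08-20: days since 1995-01-01 inclusive = 232, zero-padded to 232.

232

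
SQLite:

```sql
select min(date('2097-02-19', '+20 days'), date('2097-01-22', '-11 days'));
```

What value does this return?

date('2097-02-19', '+20 days') → 2097-03-11.
date('2097-01-22', '-11 days') → 2097-01-11.
Earlier of the two is 2097-01-11.

2097-01-11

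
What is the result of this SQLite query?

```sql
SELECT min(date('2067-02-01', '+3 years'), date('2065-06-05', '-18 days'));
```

2065-05-18

date('2067-02-01', '+3 years') → 2070-02-01.
date('2065-06-05', '-18 days') → 2065-05-18.
Earlier of the two is 2065-05-18.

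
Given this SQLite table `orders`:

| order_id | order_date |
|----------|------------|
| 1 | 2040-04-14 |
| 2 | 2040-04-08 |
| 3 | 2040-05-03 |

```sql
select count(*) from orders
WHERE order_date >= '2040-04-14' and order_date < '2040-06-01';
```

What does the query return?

Rows in [2040-04-14, 2040-06-01): 2040-04-14, 2040-05-03 → 2 rows.

2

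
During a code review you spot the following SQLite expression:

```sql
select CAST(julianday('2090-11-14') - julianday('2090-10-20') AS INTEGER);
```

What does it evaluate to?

11 days remain in October 2090 after the 20th (31 − 20).
Then 14 days into November 2090.
Total: 11 + 14 = 25.

25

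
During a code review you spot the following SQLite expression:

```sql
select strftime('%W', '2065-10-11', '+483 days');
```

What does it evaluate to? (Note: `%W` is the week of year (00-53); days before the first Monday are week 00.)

05

First apply '+483 days': 2065-10-11 → 2067-02-06.
2067-02-06 is a Sunday. SQLite's %W counts Mondays since the year started; the result is 05.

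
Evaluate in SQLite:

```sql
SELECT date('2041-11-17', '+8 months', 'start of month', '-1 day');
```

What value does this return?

Adding +8 months to 2041-11-17 gives 2042-07-17.
`start of month` rewinds 2042-07-17 to 2042-07-01.
Going back 1 day from 2042-07-01 reaches 2042-06-30 (last day of June, 30 days).

2042-06-30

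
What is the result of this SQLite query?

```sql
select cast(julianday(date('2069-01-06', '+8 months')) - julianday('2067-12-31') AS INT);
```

Adding +8 months to 2069-01-06 gives 2069-09-06.
0 days remain in December 2067 after the 31st (31 − 31).
Full months from January 2068 through August 2069 contribute their day counts.
Then 6 days into September 2069.
Total: 0 + 31 + 29 + 31 + 30 + 31 + 30 + 31 + 31 + 30 + 31 + 30 + 31 + 31 + 28 + 31 + 30 + 31 + 30 + 31 + 31 + 6 = 615.

615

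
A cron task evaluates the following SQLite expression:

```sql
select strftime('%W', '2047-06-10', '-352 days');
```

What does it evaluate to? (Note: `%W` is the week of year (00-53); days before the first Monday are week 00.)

25

First apply '-352 days': 2047-06-10 → 2046-06-23.
2046-06-23 is a Saturday. SQLite's %W counts Mondays since the year started; the result is 25.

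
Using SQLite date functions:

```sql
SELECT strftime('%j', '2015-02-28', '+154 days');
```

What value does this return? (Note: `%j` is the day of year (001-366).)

First apply '+154 days': 2015-02-28 → 2015-08-01.
Day-of-year for 2015-08-01: days since 2015-01-01 inclusive = 213, zero-padded to 213.

213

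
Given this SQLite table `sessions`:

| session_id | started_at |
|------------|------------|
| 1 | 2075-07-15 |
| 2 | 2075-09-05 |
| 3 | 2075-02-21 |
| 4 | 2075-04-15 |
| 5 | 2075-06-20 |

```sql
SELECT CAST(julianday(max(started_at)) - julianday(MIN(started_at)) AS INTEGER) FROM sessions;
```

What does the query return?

MIN = 2075-02-21, MAX = 2075-09-05.
7 days remain in February 2075 after the 21st (28 − 21).
Full months from March 2075 through August 2075 contribute their day counts.
Then 5 days into September 2075.
Total: 7 + 31 + 30 + 31 + 30 + 31 + 31 + 5 = 196.

196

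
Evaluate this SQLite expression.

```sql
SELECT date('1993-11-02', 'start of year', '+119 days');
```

`start of year` rewinds 1993-11-02 to 1993-01-01.
Applying '+119 days' to 1993-01-01: counting 119 days forward gives 1993-04-30.

1993-04-30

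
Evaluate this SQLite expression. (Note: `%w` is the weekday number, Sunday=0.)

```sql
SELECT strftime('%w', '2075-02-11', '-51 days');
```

6

First apply '-51 days': 2075-02-11 → 2074-12-22.
2074-12-22 is a Saturday; with Sunday=0 that is 6.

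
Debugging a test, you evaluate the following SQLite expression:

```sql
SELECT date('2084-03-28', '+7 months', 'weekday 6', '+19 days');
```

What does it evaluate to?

2084-11-16

Adding +7 months to 2084-03-28 gives 2084-10-28.
`weekday 6` advances to the next Saturday; 2084-10-28 is already a Saturday, so it stays at 2084-10-28.
October 2084 has 31 days; 3 remain after the 28th, so 4 days reach 2084-11-01.
Advancing 15 more days within November lands on 2084-11-16.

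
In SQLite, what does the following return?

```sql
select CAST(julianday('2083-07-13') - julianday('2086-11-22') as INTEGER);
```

-1228

18 days remain in July 2083 after the 13th (31 − 13).
Full months from August 2083 through October 2086 contribute their day counts.
Then 22 days into November 2086.
Total: 18 + 31 + 30 + 31 + 30 + 31 + 31 + 29 + 31 + 30 + 31 + 30 + 31 + 31 + 30 + 31 + 30 + 31 + 31 + 28 + 31 + 30 + 31 + 30 + 31 + 31 + 30 + 31 + 30 + 31 + 31 + 28 + 31 + 30 + 31 + 30 + 31 + 31 + 30 + 31 + 22 = 1228.
The subtraction is earlier − later, so the result is −1228 → -1228.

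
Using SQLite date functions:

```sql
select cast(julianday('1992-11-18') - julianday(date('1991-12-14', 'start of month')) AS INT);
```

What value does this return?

`start of month` rewinds 1991-12-14 to 1991-12-01.
30 days remain in December 1991 after the 1st (31 − 1).
Full months from January 1992 through October 1992 contribute their day counts.
Then 18 days into November 1992.
Total: 30 + 31 + 29 + 31 + 30 + 31 + 30 + 31 + 31 + 30 + 31 + 18 = 353.

353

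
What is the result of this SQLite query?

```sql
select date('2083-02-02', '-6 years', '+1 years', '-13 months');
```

Adding -6 years to 2083-02-02 gives 2077-02-02.
Adding +1 year to 2077-02-02 gives 2078-02-02.
Adding -13 months to 2078-02-02 gives 2077-01-02.

2077-01-02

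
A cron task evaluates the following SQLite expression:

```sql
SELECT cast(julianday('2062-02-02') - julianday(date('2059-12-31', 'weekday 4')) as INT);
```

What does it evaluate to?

763

`weekday 4` advances to the next Thursday; 2059-12-31 is a Wednesday, so it moves forward to 2060-01-01.
30 days remain in January 2060 after the 1st (31 − 1).
Full months from February 2060 through January 2062 contribute their day counts.
Then 2 days into February 2062.
Total: 30 + 29 + 31 + 30 + 31 + 30 + 31 + 31 + 30 + 31 + 30 + 31 + 31 + 28 + 31 + 30 + 31 + 30 + 31 + 31 + 30 + 31 + 30 + 31 + 31 + 2 = 763.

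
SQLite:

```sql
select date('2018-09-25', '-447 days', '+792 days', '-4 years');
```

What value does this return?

Applying '-447 days' to 2018-09-25: counting 447 days back gives 2017-07-05.
Applying '+792 days' to 2017-07-05: counting 792 days forward gives 2019-09-05.
Adding -4 years to 2019-09-05 gives 2015-09-05.

2015-09-05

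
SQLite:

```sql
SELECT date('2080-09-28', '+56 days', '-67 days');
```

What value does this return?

2080-09-17

Applying '+56 days' to 2080-09-28: counting 56 days forward gives 2080-11-23.
Applying '-67 days' to 2080-11-23: counting 67 days back gives 2080-09-17.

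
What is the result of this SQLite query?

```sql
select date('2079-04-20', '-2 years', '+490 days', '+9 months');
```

Adding -2 years to 2079-04-20 gives 2077-04-20.
Applying '+490 days' to 2077-04-20: counting 490 days forward gives 2078-08-23.
Adding +9 months to 2078-08-23 gives 2079-05-23.

2079-05-23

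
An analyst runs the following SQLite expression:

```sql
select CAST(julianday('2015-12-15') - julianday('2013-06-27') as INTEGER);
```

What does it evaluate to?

901

3 days remain in June 2013 after the 27th (30 − 27).
Full months from July 2013 through November 2015 contribute their day counts.
Then 15 days into December 2015.
Total: 3 + 31 + 31 + 30 + 31 + 30 + 31 + 31 + 28 + 31 + 30 + 31 + 30 + 31 + 31 + 30 + 31 + 30 + 31 + 31 + 28 + 31 + 30 + 31 + 30 + 31 + 31 + 30 + 31 + 30 + 15 = 901.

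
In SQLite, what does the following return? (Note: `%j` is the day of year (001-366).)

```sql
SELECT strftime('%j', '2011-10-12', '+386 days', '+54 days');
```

First apply '+386 days', '+54 days': 2011-10-12 → 2012-12-25.
Day-of-year for 2012-12-25: days since 2012-01-01 inclusive = 360, zero-padded to 360.

360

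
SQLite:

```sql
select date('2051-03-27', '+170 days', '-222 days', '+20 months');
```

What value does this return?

2052-10-03

Applying '+170 days' to 2051-03-27: counting 170 days forward gives 2051-09-13.
Applying '-222 days' to 2051-09-13: counting 222 days back gives 2051-02-03.
Adding +20 months to 2051-02-03 gives 2052-10-03.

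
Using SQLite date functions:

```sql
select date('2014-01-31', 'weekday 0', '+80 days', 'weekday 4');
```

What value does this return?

2014-04-24

`weekday 0` advances to the next Sunday; 2014-01-31 is a Friday, so it moves forward to 2014-02-02.
Applying '+80 days' to 2014-02-02: counting 80 days forward gives 2014-04-23.
`weekday 4` advances to the next Thursday; 2014-04-23 is a Wednesday, so it moves forward to 2014-04-24.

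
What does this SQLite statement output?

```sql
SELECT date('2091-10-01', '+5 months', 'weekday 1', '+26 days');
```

2092-03-29

Adding +5 months to 2091-10-01 gives 2092-03-01.
`weekday 1` advances to the next Monday; 2092-03-01 is a Saturday, so it moves forward to 2092-03-03.
Advancing 26 more days within March lands on 2092-03-29.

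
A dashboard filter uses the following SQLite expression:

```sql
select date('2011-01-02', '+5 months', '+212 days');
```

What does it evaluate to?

2011-12-31

Adding +5 months to 2011-01-02 gives 2011-06-02.
Applying '+212 days' to 2011-06-02: counting 212 days forward gives 2011-12-31.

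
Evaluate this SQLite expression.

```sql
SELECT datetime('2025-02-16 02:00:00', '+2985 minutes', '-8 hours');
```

2985 minutes = 49h 45m; +2985 minutes from 2025-02-16 02:00:00 is 2025-02-18 03:45:00 (crosses midnight).
-8 hours from 2025-02-18 03:45:00 is 2025-02-17 19:45:00 (crosses midnight).

2025-02-17 19:45:00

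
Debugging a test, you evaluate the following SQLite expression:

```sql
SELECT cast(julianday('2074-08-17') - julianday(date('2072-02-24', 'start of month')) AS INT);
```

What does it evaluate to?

928

`start of month` rewinds 2072-02-24 to 2072-02-01.
28 days remain in February 2072 after the 1st (29 − 1).
Full months from March 2072 through July 2074 contribute their day counts.
Then 17 days into August 2074.
Total: 28 + 31 + 30 + 31 + 30 + 31 + 31 + 30 + 31 + 30 + 31 + 31 + 28 + 31 + 30 + 31 + 30 + 31 + 31 + 30 + 31 + 30 + 31 + 31 + 28 + 31 + 30 + 31 + 30 + 31 + 17 = 928.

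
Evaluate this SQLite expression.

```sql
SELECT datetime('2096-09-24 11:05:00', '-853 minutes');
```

2096-09-23 20:52:00

853 minutes = 14h 13m; -853 minutes from 2096-09-24 11:05:00 is 2096-09-23 20:52:00 (crosses midnight).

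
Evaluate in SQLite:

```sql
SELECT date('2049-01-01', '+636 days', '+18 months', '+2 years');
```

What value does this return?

Applying '+636 days' to 2049-01-01: counting 636 days forward gives 2050-09-29.
Adding +18 months to 2050-09-29 gives 2052-03-29.
Adding +2 years to 2052-03-29 gives 2054-03-29.

2054-03-29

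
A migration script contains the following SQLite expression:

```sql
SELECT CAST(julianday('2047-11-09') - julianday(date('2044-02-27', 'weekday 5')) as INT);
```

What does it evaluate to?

1345

`weekday 5` advances to the next Friday; 2044-02-27 is a Saturday, so it moves forward to 2044-03-04.
27 days remain in March 2044 after the 4th (31 − 4).
Full months from April 2044 through October 2047 contribute their day counts.
Then 9 days into November 2047.
Total: 27 + 30 + 31 + 30 + 31 + 31 + 30 + 31 + 30 + 31 + 31 + 28 + 31 + 30 + 31 + 30 + 31 + 31 + 30 + 31 + 30 + 31 + 31 + 28 + 31 + 30 + 31 + 30 + 31 + 31 + 30 + 31 + 30 + 31 + 31 + 28 + 31 + 30 + 31 + 30 + 31 + 31 + 30 + 31 + 9 = 1345.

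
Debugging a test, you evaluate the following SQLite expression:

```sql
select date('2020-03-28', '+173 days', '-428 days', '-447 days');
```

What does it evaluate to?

2018-04-26

Applying '+173 days' to 2020-03-28: counting 173 days forward gives 2020-09-17.
Applying '-428 days' to 2020-09-17: counting 428 days back gives 2019-07-17.
Applying '-447 days' to 2019-07-17: counting 447 days back gives 2018-04-26.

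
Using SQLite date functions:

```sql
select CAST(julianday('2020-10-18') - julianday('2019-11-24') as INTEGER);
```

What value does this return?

6 days remain in November 2019 after the 24th (30 − 24).
Full months from December 2019 through September 2020 contribute their day counts.
Then 18 days into October 2020.
Total: 6 + 31 + 31 + 29 + 31 + 30 + 31 + 30 + 31 + 31 + 30 + 18 = 329.

329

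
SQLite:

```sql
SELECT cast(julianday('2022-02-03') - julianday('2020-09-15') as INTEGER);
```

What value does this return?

15 days remain in September 2020 after the 15th (30 − 15).
Full months from October 2020 through January 2022 contribute their day counts.
Then 3 days into February 2022.
Total: 15 + 31 + 30 + 31 + 31 + 28 + 31 + 30 + 31 + 30 + 31 + 31 + 30 + 31 + 30 + 31 + 31 + 3 = 506.

506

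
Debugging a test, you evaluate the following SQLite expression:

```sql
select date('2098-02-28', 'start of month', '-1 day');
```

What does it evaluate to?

`start of month` rewinds 2098-02-28 to 2098-02-01.
Going back 1 day from 2098-02-01 reaches 2098-01-31 (last day of January, 31 days).

2098-01-31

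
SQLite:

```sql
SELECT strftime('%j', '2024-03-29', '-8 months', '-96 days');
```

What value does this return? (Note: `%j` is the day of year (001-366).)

First apply '-8 months', '-96 days': 2024-03-29 → 2023-04-24.
Day-of-year for 2023-04-24: days since 2023-01-01 inclusive = 114, zero-padded to 114.

114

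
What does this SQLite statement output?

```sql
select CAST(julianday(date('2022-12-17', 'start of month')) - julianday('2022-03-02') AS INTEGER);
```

`start of month` rewinds 2022-12-17 to 2022-12-01.
29 days remain in March 2022 after the 2nd (31 − 2).
Full months from April 2022 through November 2022 contribute their day counts.
Then 1 day into December 2022.
Total: 29 + 30 + 31 + 30 + 31 + 31 + 30 + 31 + 30 + 1 = 274.

274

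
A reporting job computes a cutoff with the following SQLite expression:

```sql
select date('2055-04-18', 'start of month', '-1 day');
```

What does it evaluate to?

`start of month` rewinds 2055-04-18 to 2055-04-01.
Going back 1 day from 2055-04-01 reaches 2055-03-31 (last day of March, 31 days).

2055-03-31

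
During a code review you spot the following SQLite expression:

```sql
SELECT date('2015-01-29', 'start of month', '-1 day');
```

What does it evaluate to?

2014-12-31

`start of month` rewinds 2015-01-29 to 2015-01-01.
Going back 1 day from 2015-01-01 reaches 2014-12-31 (last day of December, 31 days).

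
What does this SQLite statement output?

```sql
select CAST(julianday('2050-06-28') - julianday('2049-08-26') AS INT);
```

306

5 days remain in August 2049 after the 26th (31 − 26).
Full months from September 2049 through May 2050 contribute their day counts.
Then 28 days into June 2050.
Total: 5 + 30 + 31 + 30 + 31 + 31 + 28 + 31 + 30 + 31 + 28 = 306.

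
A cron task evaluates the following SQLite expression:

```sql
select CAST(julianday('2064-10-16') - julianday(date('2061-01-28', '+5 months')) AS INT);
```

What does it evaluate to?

1206

Adding +5 months to 2061-01-28 gives 2061-06-28.
2 days remain in June 2061 after the 28th (30 − 28).
Full months from July 2061 through September 2064 contribute their day counts.
Then 16 days into October 2064.
Total: 2 + 31 + 31 + 30 + 31 + 30 + 31 + 31 + 28 + 31 + 30 + 31 + 30 + 31 + 31 + 30 + 31 + 30 + 31 + 31 + 28 + 31 + 30 + 31 + 30 + 31 + 31 + 30 + 31 + 30 + 31 + 31 + 29 + 31 + 30 + 31 + 30 + 31 + 31 + 30 + 16 = 1206.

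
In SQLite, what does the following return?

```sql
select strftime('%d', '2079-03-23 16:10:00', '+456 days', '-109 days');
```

First apply '+456 days', '-109 days': 2079-03-23 16:10:00 → 2080-03-04 16:10:00.
`%d` extracts the 2-digit day of month: 04.

04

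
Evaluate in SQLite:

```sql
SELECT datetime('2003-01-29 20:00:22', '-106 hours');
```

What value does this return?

-106 hours from 2003-01-29 20:00:22 is 2003-01-25 10:00:22 (crosses midnight).

2003-01-25 10:00:22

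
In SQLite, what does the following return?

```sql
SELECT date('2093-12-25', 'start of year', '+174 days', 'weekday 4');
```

`start of year` rewinds 2093-12-25 to 2093-01-01.
Applying '+174 days' to 2093-01-01: counting 174 days forward gives 2093-06-24.
`weekday 4` advances to the next Thursday; 2093-06-24 is a Wednesday, so it moves forward to 2093-06-25.

2093-06-25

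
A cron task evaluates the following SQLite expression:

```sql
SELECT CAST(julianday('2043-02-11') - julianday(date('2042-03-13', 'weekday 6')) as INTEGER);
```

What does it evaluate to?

`weekday 6` advances to the next Saturday; 2042-03-13 is a Thursday, so it moves forward to 2042-03-15.
16 days remain in March 2042 after the 15th (31 − 15).
Full months from April 2042 through January 2043 contribute their day counts.
Then 11 days into February 2043.
Total: 16 + 30 + 31 + 30 + 31 + 31 + 30 + 31 + 30 + 31 + 31 + 11 = 333.

333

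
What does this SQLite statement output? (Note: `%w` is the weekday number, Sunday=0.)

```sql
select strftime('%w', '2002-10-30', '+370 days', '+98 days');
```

2

First apply '+370 days', '+98 days': 2002-10-30 → 2004-02-10.
2004-02-10 is a Tuesday; with Sunday=0 that is 2.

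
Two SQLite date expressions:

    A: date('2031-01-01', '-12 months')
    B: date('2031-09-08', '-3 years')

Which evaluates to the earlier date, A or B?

B

A = 2030-01-01.
B = 2028-09-08.
B is earlier.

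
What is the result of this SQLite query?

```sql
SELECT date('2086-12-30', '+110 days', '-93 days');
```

Applying '+110 days' to 2086-12-30: counting 110 days forward gives 2087-04-19.
Applying '-93 days' to 2087-04-19: counting 93 days back gives 2087-01-16.

2087-01-16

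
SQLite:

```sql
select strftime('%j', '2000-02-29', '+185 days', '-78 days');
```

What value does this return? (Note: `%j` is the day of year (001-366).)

167

First apply '+185 days', '-78 days': 2000-02-29 → 2000-06-15.
Day-of-year for 2000-06-15: days since 2000-01-01 inclusive = 167, zero-padded to 167.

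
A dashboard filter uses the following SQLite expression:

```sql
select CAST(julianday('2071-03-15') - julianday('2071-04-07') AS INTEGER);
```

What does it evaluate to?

-23

16 days remain in March 2071 after the 15th (31 − 15).
Then 7 days into April 2071.
Total: 16 + 7 = 23.
The subtraction is earlier − later, so the result is −23 → -23.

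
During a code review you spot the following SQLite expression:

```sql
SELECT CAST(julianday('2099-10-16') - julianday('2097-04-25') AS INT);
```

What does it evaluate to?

5 days remain in April 2097 after the 25th (30 − 25).
Full months from May 2097 through September 2099 contribute their day counts.
Then 16 days into October 2099.
Total: 5 + 31 + 30 + 31 + 31 + 30 + 31 + 30 + 31 + 31 + 28 + 31 + 30 + 31 + 30 + 31 + 31 + 30 + 31 + 30 + 31 + 31 + 28 + 31 + 30 + 31 + 30 + 31 + 31 + 30 + 16 = 904.

904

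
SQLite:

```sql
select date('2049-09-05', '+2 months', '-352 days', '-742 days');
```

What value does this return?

2046-11-07

Adding +2 months to 2049-09-05 gives 2049-11-05.
Applying '-352 days' to 2049-11-05: counting 352 days back gives 2048-11-18.
Applying '-742 days' to 2048-11-18: counting 742 days back gives 2046-11-07.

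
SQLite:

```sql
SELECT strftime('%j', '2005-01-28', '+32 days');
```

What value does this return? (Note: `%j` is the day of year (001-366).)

First apply '+32 days': 2005-01-28 → 2005-03-01.
Day-of-year for 2005-03-01: days since 2005-01-01 inclusive = 60, zero-padded to 060.

060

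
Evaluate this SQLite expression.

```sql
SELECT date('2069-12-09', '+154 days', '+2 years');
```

Applying '+154 days' to 2069-12-09: counting 154 days forward gives 2070-05-12.
Adding +2 years to 2070-05-12 gives 2072-05-12.

2072-05-12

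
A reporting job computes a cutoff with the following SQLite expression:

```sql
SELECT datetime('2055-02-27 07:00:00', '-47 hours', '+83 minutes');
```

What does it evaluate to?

-47 hours from 2055-02-27 07:00:00 is 2055-02-25 08:00:00 (crosses midnight).
83 minutes = 1h 23m; +83 minutes from 2055-02-25 08:00:00 is 2055-02-25 09:23:00.

2055-02-25 09:23:00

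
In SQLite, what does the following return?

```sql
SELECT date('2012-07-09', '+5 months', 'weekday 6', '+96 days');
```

2013-03-21

Adding +5 months to 2012-07-09 gives 2012-12-09.
`weekday 6` advances to the next Saturday; 2012-12-09 is a Sunday, so it moves forward to 2012-12-15.
Applying '+96 days' to 2012-12-15: counting 96 days forward gives 2013-03-21.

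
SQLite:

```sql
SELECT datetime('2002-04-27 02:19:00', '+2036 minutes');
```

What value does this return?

2002-04-28 12:15:00

2036 minutes = 33h 56m; +2036 minutes from 2002-04-27 02:19:00 is 2002-04-28 12:15:00 (crosses midnight).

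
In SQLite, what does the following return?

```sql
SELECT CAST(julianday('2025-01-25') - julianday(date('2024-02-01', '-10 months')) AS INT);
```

665

Adding -10 months to 2024-02-01 gives 2023-04-01.
29 days remain in April 2023 after the 1st (30 − 1).
Full months from May 2023 through December 2024 contribute their day counts.
Then 25 days into January 2025.
Total: 29 + 31 + 30 + 31 + 31 + 30 + 31 + 30 + 31 + 31 + 29 + 31 + 30 + 31 + 30 + 31 + 31 + 30 + 31 + 30 + 31 + 25 = 665.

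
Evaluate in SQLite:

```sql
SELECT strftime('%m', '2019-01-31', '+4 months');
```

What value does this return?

05

First apply '+4 months': 2019-01-31 → 2019-05-31.
`%m` extracts the 2-digit month (01-12): 05.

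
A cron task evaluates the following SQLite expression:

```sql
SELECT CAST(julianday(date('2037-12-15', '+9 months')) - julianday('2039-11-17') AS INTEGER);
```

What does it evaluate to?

-428

Adding +9 months to 2037-12-15 gives 2038-09-15.
15 days remain in September 2038 after the 15th (30 − 15).
Full months from October 2038 through October 2039 contribute their day counts.
Then 17 days into November 2039.
Total: 15 + 31 + 30 + 31 + 31 + 28 + 31 + 30 + 31 + 30 + 31 + 31 + 30 + 31 + 17 = 428.
The subtraction is earlier − later, so the result is −428 → -428.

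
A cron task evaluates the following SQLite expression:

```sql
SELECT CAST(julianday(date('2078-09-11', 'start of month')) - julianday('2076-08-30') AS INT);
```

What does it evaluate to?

`start of month` rewinds 2078-09-11 to 2078-09-01.
1 day remains in August 2076 after the 30th (31 − 30).
Full months from September 2076 through August 2078 contribute their day counts.
Then 1 day into September 2078.
Total: 1 + 30 + 31 + 30 + 31 + 31 + 28 + 31 + 30 + 31 + 30 + 31 + 31 + 30 + 31 + 30 + 31 + 31 + 28 + 31 + 30 + 31 + 30 + 31 + 31 + 1 = 732.

732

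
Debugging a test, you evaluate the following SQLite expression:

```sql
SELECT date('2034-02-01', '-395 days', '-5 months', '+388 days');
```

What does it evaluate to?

Applying '-395 days' to 2034-02-01: counting 395 days back gives 2033-01-02.
Adding -5 months to 2033-01-02 gives 2032-08-02.
Applying '+388 days' to 2032-08-02: counting 388 days forward gives 2033-08-25.

2033-08-25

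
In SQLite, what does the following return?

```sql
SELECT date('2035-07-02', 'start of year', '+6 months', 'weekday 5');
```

`start of year` rewinds 2035-07-02 to 2035-01-01.
Adding +6 months to 2035-01-01 gives 2035-07-01.
`weekday 5` advances to the next Friday; 2035-07-01 is a Sunday, so it moves forward to 2035-07-06.

2035-07-06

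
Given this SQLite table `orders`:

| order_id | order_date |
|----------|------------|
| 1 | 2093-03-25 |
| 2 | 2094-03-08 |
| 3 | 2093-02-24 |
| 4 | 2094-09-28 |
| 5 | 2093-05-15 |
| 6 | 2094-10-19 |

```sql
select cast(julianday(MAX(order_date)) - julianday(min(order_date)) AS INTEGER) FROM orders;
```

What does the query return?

602

MIN = 2093-02-24, MAX = 2094-10-19.
4 days remain in February 2093 after the 24th (28 − 24).
Full months from March 2093 through September 2094 contribute their day counts.
Then 19 days into October 2094.
Total: 4 + 31 + 30 + 31 + 30 + 31 + 31 + 30 + 31 + 30 + 31 + 31 + 28 + 31 + 30 + 31 + 30 + 31 + 31 + 30 + 19 = 602.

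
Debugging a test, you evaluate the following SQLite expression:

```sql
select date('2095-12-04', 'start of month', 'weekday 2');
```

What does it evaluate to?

2095-12-06

`start of month` rewinds 2095-12-04 to 2095-12-01.
`weekday 2` advances to the next Tuesday; 2095-12-01 is a Thursday, so it moves forward to 2095-12-06.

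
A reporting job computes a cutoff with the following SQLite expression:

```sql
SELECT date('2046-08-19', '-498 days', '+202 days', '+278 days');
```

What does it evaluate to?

Applying '-498 days' to 2046-08-19: counting 498 days back gives 2045-04-08.
Applying '+202 days' to 2045-04-08: counting 202 days forward gives 2045-10-27.
Applying '+278 days' to 2045-10-27: counting 278 days forward gives 2046-08-01.

2046-08-01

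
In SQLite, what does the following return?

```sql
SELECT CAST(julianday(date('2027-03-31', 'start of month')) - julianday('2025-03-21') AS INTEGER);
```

`start of month` rewinds 2027-03-31 to 2027-03-01.
10 days remain in March 2025 after the 21st (31 − 21).
Full months from April 2025 through February 2027 contribute their day counts.
Then 1 day into March 2027.
Total: 10 + 30 + 31 + 30 + 31 + 31 + 30 + 31 + 30 + 31 + 31 + 28 + 31 + 30 + 31 + 30 + 31 + 31 + 30 + 31 + 30 + 31 + 31 + 28 + 1 = 710.

710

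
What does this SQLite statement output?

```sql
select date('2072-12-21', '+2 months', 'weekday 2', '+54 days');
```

2073-04-16

Adding +2 months to 2072-12-21 gives 2073-02-21.
`weekday 2` advances to the next Tuesday; 2073-02-21 is already a Tuesday, so it stays at 2073-02-21.
Applying '+54 days' to 2073-02-21: counting 54 days forward gives 2073-04-16.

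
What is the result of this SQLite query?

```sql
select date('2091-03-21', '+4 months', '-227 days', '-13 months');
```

2089-11-06

Adding +4 months to 2091-03-21 gives 2091-07-21.
Applying '-227 days' to 2091-07-21: counting 227 days back gives 2090-12-06.
Adding -13 months to 2090-12-06 gives 2089-11-06.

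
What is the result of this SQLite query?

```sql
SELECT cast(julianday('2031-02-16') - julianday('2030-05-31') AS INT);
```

0 days remain in May 2030 after the 31st (31 − 31).
Full months from June 2030 through January 2031 contribute their day counts.
Then 16 days into February 2031.
Total: 0 + 30 + 31 + 31 + 30 + 31 + 30 + 31 + 31 + 16 = 261.

261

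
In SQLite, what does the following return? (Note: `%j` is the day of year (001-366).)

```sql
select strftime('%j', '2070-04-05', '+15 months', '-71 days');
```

115

First apply '+15 months', '-71 days': 2070-04-05 → 2071-04-25.
Day-of-year for 2071-04-25: days since 2071-01-01 inclusive = 115, zero-padded to 115.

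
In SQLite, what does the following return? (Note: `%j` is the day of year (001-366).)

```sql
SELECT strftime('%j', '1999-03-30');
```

089

Day-of-year for 1999-03-30: days since 1999-01-01 inclusive = 89, zero-padded to 089.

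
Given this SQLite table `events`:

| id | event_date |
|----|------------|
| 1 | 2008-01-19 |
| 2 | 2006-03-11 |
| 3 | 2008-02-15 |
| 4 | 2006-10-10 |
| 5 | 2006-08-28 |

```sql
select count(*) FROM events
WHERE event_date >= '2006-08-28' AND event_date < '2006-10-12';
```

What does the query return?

2

Rows in [2006-08-28, 2006-10-12): 2006-10-10, 2006-08-28 → 2 rows.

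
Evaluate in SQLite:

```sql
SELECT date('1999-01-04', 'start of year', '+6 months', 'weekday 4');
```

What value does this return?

1999-07-01

`start of year` rewinds 1999-01-04 to 1999-01-01.
Adding +6 months to 1999-01-01 gives 1999-07-01.
`weekday 4` advances to the next Thursday; 1999-07-01 is already a Thursday, so it stays at 1999-07-01.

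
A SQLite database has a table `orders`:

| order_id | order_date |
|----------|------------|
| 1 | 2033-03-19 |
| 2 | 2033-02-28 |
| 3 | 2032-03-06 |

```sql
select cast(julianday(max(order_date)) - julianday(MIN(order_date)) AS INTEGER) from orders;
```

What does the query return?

MIN = 2032-03-06, MAX = 2033-03-19.
25 days remain in March 2032 after the 6th (31 − 6).
Full months from April 2032 through February 2033 contribute their day counts.
Then 19 days into March 2033.
Total: 25 + 30 + 31 + 30 + 31 + 31 + 30 + 31 + 30 + 31 + 31 + 28 + 19 = 378.

378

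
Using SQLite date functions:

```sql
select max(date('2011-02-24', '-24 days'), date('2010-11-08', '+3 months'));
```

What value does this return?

date('2011-02-24', '-24 days') → 2011-01-31.
date('2010-11-08', '+3 months') → 2011-02-08.
Later of the two is 2011-02-08.

2011-02-08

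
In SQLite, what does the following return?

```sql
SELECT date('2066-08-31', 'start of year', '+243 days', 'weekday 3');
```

`start of year` rewinds 2066-08-31 to 2066-01-01.
Applying '+243 days' to 2066-01-01: counting 243 days forward gives 2066-09-01.
`weekday 3` advances to the next Wednesday; 2066-09-01 is already a Wednesday, so it stays at 2066-09-01.

2066-09-01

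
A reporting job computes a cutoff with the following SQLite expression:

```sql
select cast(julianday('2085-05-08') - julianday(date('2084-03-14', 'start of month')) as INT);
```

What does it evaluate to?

`start of month` rewinds 2084-03-14 to 2084-03-01.
30 days remain in March 2084 after the 1st (31 − 1).
Full months from April 2084 through April 2085 contribute their day counts.
Then 8 days into May 2085.
Total: 30 + 30 + 31 + 30 + 31 + 31 + 30 + 31 + 30 + 31 + 31 + 28 + 31 + 30 + 8 = 433.

433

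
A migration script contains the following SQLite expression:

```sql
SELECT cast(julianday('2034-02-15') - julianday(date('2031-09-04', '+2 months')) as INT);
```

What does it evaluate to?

Adding +2 months to 2031-09-04 gives 2031-11-04.
26 days remain in November 2031 after the 4th (30 − 4).
Full months from December 2031 through January 2034 contribute their day counts.
Then 15 days into February 2034.
Total: 26 + 31 + 31 + 29 + 31 + 30 + 31 + 30 + 31 + 31 + 30 + 31 + 30 + 31 + 31 + 28 + 31 + 30 + 31 + 30 + 31 + 31 + 30 + 31 + 30 + 31 + 31 + 15 = 834.

834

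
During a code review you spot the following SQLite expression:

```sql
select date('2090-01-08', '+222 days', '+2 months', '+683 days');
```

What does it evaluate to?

Applying '+222 days' to 2090-01-08: counting 222 days forward gives 2090-08-18.
Adding +2 months to 2090-08-18 gives 2090-10-18.
Applying '+683 days' to 2090-10-18: counting 683 days forward gives 2092-08-31.

2092-08-31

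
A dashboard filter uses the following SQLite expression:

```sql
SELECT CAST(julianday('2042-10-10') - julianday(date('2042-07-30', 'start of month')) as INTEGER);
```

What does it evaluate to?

101

`start of month` rewinds 2042-07-30 to 2042-07-01.
30 days remain in July 2042 after the 1st (31 − 1).
August 2042: 31 days.
September 2042: 30 days.
Then 10 days into October 2042.
Total: 30 + 31 + 30 + 10 = 101.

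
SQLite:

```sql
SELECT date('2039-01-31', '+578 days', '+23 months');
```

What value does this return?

Applying '+578 days' to 2039-01-31: counting 578 days forward gives 2040-08-31.
Adding +23 months to 2040-08-31 gives 2042-07-31.

2042-07-31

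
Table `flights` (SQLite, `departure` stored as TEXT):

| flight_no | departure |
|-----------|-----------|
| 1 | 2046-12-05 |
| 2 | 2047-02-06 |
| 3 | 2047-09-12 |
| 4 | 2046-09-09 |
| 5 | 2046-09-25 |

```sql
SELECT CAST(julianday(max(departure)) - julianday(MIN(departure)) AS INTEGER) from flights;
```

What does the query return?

368

MIN = 2046-09-09, MAX = 2047-09-12.
21 days remain in September 2046 after the 9th (30 − 9).
Full months from October 2046 through August 2047 contribute their day counts.
Then 12 days into September 2047.
Total: 21 + 31 + 30 + 31 + 31 + 28 + 31 + 30 + 31 + 30 + 31 + 31 + 12 = 368.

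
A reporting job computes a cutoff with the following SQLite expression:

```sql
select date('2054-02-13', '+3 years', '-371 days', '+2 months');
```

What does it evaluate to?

2056-04-08

Adding +3 years to 2054-02-13 gives 2057-02-13.
Applying '-371 days' to 2057-02-13: counting 371 days back gives 2056-02-08.
Adding +2 months to 2056-02-08 gives 2056-04-08.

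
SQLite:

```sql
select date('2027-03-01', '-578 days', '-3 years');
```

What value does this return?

Applying '-578 days' to 2027-03-01: counting 578 days back gives 2025-07-31.
Adding -3 years to 2025-07-31 gives 2022-07-31.

2022-07-31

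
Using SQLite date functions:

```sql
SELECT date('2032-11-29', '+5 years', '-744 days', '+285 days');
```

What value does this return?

Adding +5 years to 2032-11-29 gives 2037-11-29.
Applying '-744 days' to 2037-11-29: counting 744 days back gives 2035-11-16.
Applying '+285 days' to 2035-11-16: counting 285 days forward gives 2036-08-27.

2036-08-27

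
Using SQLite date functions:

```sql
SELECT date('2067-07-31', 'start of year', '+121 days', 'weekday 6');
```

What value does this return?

2067-05-07

`start of year` rewinds 2067-07-31 to 2067-01-01.
Applying '+121 days' to 2067-01-01: counting 121 days forward gives 2067-05-02.
`weekday 6` advances to the next Saturday; 2067-05-02 is a Monday, so it moves forward to 2067-05-07.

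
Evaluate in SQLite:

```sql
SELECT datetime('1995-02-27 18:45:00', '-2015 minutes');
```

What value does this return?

2015 minutes = 33h 35m; -2015 minutes from 1995-02-27 18:45:00 is 1995-02-26 09:10:00 (crosses midnight).

1995-02-26 09:10:00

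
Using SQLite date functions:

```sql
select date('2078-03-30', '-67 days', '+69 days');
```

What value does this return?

2078-04-01

Applying '-67 days' to 2078-03-30: counting 67 days back gives 2078-01-22.
Applying '+69 days' to 2078-01-22: counting 69 days forward gives 2078-04-01.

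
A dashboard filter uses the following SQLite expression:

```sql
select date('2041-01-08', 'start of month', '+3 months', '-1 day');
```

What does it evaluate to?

`start of month` rewinds 2041-01-08 to 2041-01-01.
Adding +3 months to 2041-01-01 gives 2041-04-01.
Going back 1 day from 2041-04-01 reaches 2041-03-31 (last day of March, 31 days).

2041-03-31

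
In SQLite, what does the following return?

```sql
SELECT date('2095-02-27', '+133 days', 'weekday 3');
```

2095-07-13

Applying '+133 days' to 2095-02-27: counting 133 days forward gives 2095-07-10.
`weekday 3` advances to the next Wednesday; 2095-07-10 is a Sunday, so it moves forward to 2095-07-13.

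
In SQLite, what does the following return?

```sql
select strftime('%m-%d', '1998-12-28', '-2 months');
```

First apply '-2 months': 1998-12-28 → 1998-10-28.
`%m-%d` extracts the month-day: 10-28.

10-28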